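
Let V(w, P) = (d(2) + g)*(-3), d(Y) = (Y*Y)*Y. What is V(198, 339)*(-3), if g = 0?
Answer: 72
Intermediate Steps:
d(Y) = Y³ (d(Y) = Y²*Y = Y³)
V(w, P) = -24 (V(w, P) = (2³ + 0)*(-3) = (8 + 0)*(-3) = 8*(-3) = -24)
V(198, 339)*(-3) = -24*(-3) = 72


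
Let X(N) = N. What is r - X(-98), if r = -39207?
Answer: -39109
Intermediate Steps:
r - X(-98) = -39207 - 1*(-98) = -39207 + 98 = -39109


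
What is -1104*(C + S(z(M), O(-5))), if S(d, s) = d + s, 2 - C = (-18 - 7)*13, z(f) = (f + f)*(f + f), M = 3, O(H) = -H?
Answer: -406272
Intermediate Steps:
z(f) = 4*f² (z(f) = (2*f)*(2*f) = 4*f²)
C = 327 (C = 2 - (-18 - 7)*13 = 2 - (-25)*13 = 2 - 1*(-325) = 2 + 325 = 327)
-1104*(C + S(z(M), O(-5))) = -1104*(327 + (4*3² - 1*(-5))) = -1104*(327 + (4*9 + 5)) = -1104*(327 + (36 + 5)) = -1104*(327 + 41) = -1104*368 = -406272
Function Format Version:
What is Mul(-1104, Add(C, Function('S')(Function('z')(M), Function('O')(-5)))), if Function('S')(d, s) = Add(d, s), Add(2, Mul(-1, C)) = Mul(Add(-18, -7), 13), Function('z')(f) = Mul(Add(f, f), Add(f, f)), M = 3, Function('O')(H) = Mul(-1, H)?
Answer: -406272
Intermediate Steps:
Function('z')(f) = Mul(4, Pow(f, 2)) (Function('z')(f) = Mul(Mul(2, f), Mul(2, f)) = Mul(4, Pow(f, 2)))
C = 327 (C = Add(2, Mul(-1, Mul(Add(-18, -7), 13))) = Add(2, Mul(-1, Mul(-25, 13))) = Add(2, Mul(-1, -325)) = Add(2, 325) = 327)
Mul(-1104, Add(C, Function('S')(Function('z')(M), Function('O')(-5)))) = Mul(-1104, Add(327, Add(Mul(4, Pow(3, 2)), Mul(-1, -5)))) = Mul(-1104, Add(327, Add(Mul(4, 9), 5))) = Mul(-1104, Add(327, Add(36, 5))) = Mul(-1104, Add(327, 41)) = Mul(-1104, 368) = -406272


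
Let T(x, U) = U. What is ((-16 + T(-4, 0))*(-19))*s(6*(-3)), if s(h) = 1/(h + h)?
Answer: -76/9 ≈ -8.4444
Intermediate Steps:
s(h) = 1/(2*h)
((-16 + T(-4, 0))*(-19))*s(6*(-3)) = ((-16 + 0)*(-19))*(1/(2*((6*(-3))))) = (-16*(-19))*((½)/(-18)) = 304*((½)*(-1/18)) = 304*(-1/36) = -76/9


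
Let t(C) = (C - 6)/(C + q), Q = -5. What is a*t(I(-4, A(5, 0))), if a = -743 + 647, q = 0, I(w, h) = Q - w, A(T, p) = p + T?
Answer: -672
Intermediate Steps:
A(T, p) = T + p
I(w, h) = -5 - w
a = -96
t(C) = (-6 + C)/C (t(C) = (C - 6)/(C + 0) = (-6 + C)/C)
a*t(I(-4, A(5, 0))) = -96*(-6 + (-5 - 1*(-4)))/(-5 - 1*(-4)) = -96*(-6 + (-5 + 4))/(-5 + 4) = -96*(-6 - 1)/(-1) = -(-96)*(-7) = -96*7 = -672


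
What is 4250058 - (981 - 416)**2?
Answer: 3930833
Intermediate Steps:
4250058 - (981 - 416)**2 = 4250058 - 1*565**2 = 4250058 - 1*319225 = 4250058 - 319225 = 3930833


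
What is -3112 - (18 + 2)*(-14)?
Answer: -2832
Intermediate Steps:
-3112 - (18 + 2)*(-14) = -3112 - 20*(-14) = -3112 - 1*(-280) = -3112 + 280 = -2832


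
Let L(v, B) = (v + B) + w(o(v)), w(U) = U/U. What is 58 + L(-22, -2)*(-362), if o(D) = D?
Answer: 8384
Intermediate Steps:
w(U) = 1
L(v, B) = 1 + B + v (L(v, B) = (v + B) + 1 = (B + v) + 1 = 1 + B + v)
58 + L(-22, -2)*(-362) = 58 + (1 - 2 - 22)*(-362) = 58 - 23*(-362) = 58 + 8326 = 8384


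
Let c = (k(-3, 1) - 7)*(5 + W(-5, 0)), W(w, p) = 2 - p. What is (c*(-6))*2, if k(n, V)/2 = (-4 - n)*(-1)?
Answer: 420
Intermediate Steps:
k(n, V) = 8 + 2*n (k(n, V) = 2*((-4 - n)*(-1)) = 2*(4 + n) = 8 + 2*n)
c = -35 (c = ((8 + 2*(-3)) - 7)*(5 + (2 - 1*0)) = ((8 - 6) - 7)*(5 + (2 + 0)) = (2 - 7)*(5 + 2) = -5*7 = -35)
(c*(-6))*2 = -35*(-6)*2 = 210*2 = 420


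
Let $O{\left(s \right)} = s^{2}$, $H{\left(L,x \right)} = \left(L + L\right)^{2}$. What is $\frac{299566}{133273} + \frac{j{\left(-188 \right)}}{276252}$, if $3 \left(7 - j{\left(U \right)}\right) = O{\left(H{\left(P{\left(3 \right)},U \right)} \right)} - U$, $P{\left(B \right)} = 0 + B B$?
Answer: $\frac{234254396857}{110450798388} \approx 2.1209$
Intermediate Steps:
$P{\left(B \right)} = B^{2}$ ($P{\left(B \right)} = 0 + B^{2} = B^{2}$)
$H{\left(L,x \right)} = 4 L^{2}$ ($H{\left(L,x \right)} = \left(2 L\right)^{2} = 4 L^{2}$)
$j{\left(U \right)} = -34985 + \frac{U}{3}$ ($j{\left(U \right)} = 7 - \frac{\left(4 \left(3^{2}\right)^{2}\right)^{2} - U}{3} = 7 - \frac{\left(4 \cdot 9^{2}\right)^{2} - U}{3} = 7 - \frac{\left(4 \cdot 81\right)^{2} - U}{3} = 7 - \frac{324^{2} - U}{3} = 7 - \frac{104976 - U}{3} = 7 + \left(-34992 + \frac{U}{3}\right) = -34985 + \frac{U}{3}$)
$\frac{299566}{133273} + \frac{j{\left(-188 \right)}}{276252} = \frac{299566}{133273} + \frac{-34985 + \frac{1}{3} \left(-188\right)}{276252} = 299566 \cdot \frac{1}{133273} + \left(-34985 - \frac{188}{3}\right) \frac{1}{276252} = \frac{299566}{133273} - \frac{105143}{828756} = \frac{234254396857}{110450798388}$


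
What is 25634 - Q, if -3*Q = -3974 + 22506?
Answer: 95434/3 ≈ 31811.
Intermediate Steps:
Q = -18532/3 (Q = -(-3974 + 22506)/3 = -⅓*18532 = -18532/3 ≈ -6177.3)
25634 - Q = 25634 - 1*(-18532/3) = 25634 + 18532/3 = 95434/3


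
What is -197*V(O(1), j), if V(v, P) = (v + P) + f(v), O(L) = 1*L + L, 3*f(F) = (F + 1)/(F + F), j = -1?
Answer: -985/4 ≈ -246.25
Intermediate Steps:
f(F) = (1 + F)/(6*F) (f(F) = ((F + 1)/(F + F))/3 = ((1 + F)/((2*F)))/3 = ((1 + F)*(1/(2*F)))/3 = ((1 + F)/(2*F))/3 = (1 + F)/(6*F))
O(L) = 2*L (O(L) = L + L = 2*L)
V(v, P) = P + v + (1 + v)/(6*v) (V(v, P) = (v + P) + (1 + v)/(6*v) = (P + v) + (1 + v)/(6*v) = P + v + (1 + v)/(6*v))
-197*V(O(1), j) = -197*(⅙ - 1 + 2*1 + 1/(6*((2*1)))) = -197*(⅙ - 1 + 2 + (⅙)/2) = -197*(⅙ - 1 + 2 + (⅙)*(½)) = -197*(⅙ - 1 + 2 + 1/12) = -197*5/4 = -985/4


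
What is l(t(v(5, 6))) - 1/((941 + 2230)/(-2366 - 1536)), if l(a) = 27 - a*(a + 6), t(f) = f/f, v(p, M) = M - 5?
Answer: 67322/3171 ≈ 21.231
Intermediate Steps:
v(p, M) = -5 + M
t(f) = 1
l(a) = 27 - a*(6 + a)
l(t(v(5, 6))) - 1/((941 + 2230)/(-2366 - 1536)) = (27 - 1*1² - 6*1) - 1/((941 + 2230)/(-2366 - 1536)) = (27 - 1*1 - 6) - 1/(3171/(-3902)) = (27 - 1 - 6) - 1/(3171*(-1/3902)) = 20 - 1/(-3171/3902) = 20 - 1*(-3902/3171) = 20 + 3902/3171 = 67322/3171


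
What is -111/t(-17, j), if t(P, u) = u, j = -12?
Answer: 37/4 ≈ 9.2500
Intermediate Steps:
-111/t(-17, j) = -111/(-12) = -111*(-1/12) = 37/4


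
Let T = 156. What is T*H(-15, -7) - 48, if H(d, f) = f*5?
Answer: -5508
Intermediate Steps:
H(d, f) = 5*f
T*H(-15, -7) - 48 = 156*(5*(-7)) - 48 = 156*(-35) - 48 = -5460 - 48 = -5508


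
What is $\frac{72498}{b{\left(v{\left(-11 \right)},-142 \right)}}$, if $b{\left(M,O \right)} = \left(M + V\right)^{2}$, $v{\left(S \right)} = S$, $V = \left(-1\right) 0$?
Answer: $\frac{72498}{121} \approx 599.16$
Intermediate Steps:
$V = 0$
$b{\left(M,O \right)} = M^{2}$ ($b{\left(M,O \right)} = \left(M + 0\right)^{2} = M^{2}$)
$\frac{72498}{b{\left(v{\left(-11 \right)},-142 \right)}} = \frac{72498}{\left(-11\right)^{2}} = \frac{72498}{121}$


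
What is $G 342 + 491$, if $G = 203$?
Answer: $69917$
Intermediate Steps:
$G 342 + 491 = 203 \cdot 342 + 491 = 69426 + 491 = 69917$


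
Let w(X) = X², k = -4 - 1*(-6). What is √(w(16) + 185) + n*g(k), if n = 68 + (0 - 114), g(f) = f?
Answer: -71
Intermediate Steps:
k = 2 (k = -4 + 6 = 2)
n = -46 (n = 68 - 114 = -46)
√(w(16) + 185) + n*g(k) = √(16² + 185) - 46*2 = √(256 + 185) - 92 = √441 - 92 = 21 - 92 = -71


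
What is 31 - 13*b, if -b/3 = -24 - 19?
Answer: -1646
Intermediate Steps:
b = 129 (b = -3*(-24 - 19) = -3*(-43) = 129)
31 - 13*b = 31 - 13*129 = 31 - 1677 = -1646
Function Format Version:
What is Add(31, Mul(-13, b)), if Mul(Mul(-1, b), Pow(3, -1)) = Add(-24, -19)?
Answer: -1646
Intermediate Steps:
b = 129 (b = Mul(-3, Add(-24, -19)) = Mul(-3, -43) = 129)
Add(31, Mul(-13, b)) = Add(31, Mul(-13, 129)) = Add(31, -1677) = -1646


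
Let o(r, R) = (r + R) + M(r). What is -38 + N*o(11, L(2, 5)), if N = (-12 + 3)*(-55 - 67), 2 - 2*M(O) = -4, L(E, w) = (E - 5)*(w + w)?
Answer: -17606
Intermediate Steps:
L(E, w) = 2*w*(-5 + E) (L(E, w) = (-5 + E)*(2*w) = 2*w*(-5 + E))
M(O) = 3 (M(O) = 1 - ½*(-4) = 1 + 2 = 3)
o(r, R) = 3 + R + r (o(r, R) = (r + R) + 3 = (R + r) + 3 = 3 + R + r)
N = 1098 (N = -9*(-122) = 1098)
-38 + N*o(11, L(2, 5)) = -38 + 1098*(3 + 2*5*(-5 + 2) + 11) = -38 + 1098*(3 + 2*5*(-3) + 11) = -38 + 1098*(3 - 30 + 11) = -38 + 1098*(-16) = -38 - 17568 = -17606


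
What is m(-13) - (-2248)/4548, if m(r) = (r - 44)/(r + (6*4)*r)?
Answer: 247459/369525 ≈ 0.66967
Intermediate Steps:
m(r) = (-44 + r)/(25*r) (m(r) = (-44 + r)/(r + 24*r) = (-44 + r)/((25*r)) = (-44 + r)*(1/(25*r)) = (-44 + r)/(25*r))
m(-13) - (-2248)/4548 = (1/25)*(-44 - 13)/(-13) - (-2248)/4548 = (1/25)*(-1/13)*(-57) - (-2248)/4548 = 57/325 - 1*(-562/1137) = 57/325 + 562/1137 = 247459/369525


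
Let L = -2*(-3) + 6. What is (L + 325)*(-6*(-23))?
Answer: 46506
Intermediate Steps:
L = 12 (L = 6 + 6 = 12)
(L + 325)*(-6*(-23)) = (12 + 325)*(-6*(-23)) = 337*138 = 46506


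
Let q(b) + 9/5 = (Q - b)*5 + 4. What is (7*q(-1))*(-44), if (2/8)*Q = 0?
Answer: -11088/5 ≈ -2217.6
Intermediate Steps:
Q = 0 (Q = 4*0 = 0)
q(b) = 11/5 - 5*b (q(b) = -9/5 + ((0 - b)*5 + 4) = -9/5 + (-b*5 + 4) = -9/5 + (-5*b + 4) = -9/5 + (4 - 5*b) = 11/5 - 5*b)
(7*q(-1))*(-44) = (7*(11/5 - 5*(-1)))*(-44) = (7*(11/5 + 5))*(-44) = (7*(36/5))*(-44) = (252/5)*(-44) = -11088/5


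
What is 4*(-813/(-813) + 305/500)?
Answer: 161/25 ≈ 6.4400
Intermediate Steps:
4*(-813/(-813) + 305/500) = 4*(-813*(-1/813) + 305*(1/500)) = 4*(1 + 61/100) = 4*(161/100) = 161/25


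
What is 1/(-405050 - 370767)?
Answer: -1/775817 ≈ -1.2890e-6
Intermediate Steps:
1/(-405050 - 370767) = 1/(-775817) = -1/775817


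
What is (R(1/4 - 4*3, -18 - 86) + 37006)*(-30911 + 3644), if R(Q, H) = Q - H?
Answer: -4046231931/4 ≈ -1.0116e+9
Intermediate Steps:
(R(1/4 - 4*3, -18 - 86) + 37006)*(-30911 + 3644) = (((1/4 - 4*3) - (-18 - 86)) + 37006)*(-30911 + 3644) = (((1*(1/4) - 12) - 1*(-104)) + 37006)*(-27267) = (((1/4 - 12) + 104) + 37006)*(-27267) = ((-47/4 + 104) + 37006)*(-27267) = (369/4 + 37006)*(-27267) = (148393/4)*(-27267) = -4046231931/4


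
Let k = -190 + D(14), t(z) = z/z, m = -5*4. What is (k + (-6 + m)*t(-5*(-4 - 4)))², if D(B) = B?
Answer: 40804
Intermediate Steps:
m = -20
t(z) = 1
k = -176 (k = -190 + 14 = -176)
(k + (-6 + m)*t(-5*(-4 - 4)))² = (-176 + (-6 - 20)*1)² = (-176 - 26*1)² = (-176 - 26)² = (-202)² = 40804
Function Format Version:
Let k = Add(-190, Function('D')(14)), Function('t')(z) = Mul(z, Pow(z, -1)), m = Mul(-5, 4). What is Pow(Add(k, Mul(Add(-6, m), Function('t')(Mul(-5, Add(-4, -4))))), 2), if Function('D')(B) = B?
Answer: 40804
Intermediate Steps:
m = -20
Function('t')(z) = 1
k = -176 (k = Add(-190, 14) = -176)
Pow(Add(k, Mul(Add(-6, m), Function('t')(Mul(-5, Add(-4, -4))))), 2) = Pow(Add(-176, Mul(Add(-6, -20), 1)), 2) = Pow(Add(-176, Mul(-26, 1)), 2) = Pow(Add(-176, -26), 2) = Pow(-202, 2) = 40804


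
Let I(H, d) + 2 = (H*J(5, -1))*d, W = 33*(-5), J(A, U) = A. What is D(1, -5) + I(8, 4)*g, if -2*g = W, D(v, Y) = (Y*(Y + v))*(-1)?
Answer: 13015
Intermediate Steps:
D(v, Y) = -Y*(Y + v)
W = -165
I(H, d) = -2 + 5*H*d (I(H, d) = -2 + (H*5)*d = -2 + (5*H)*d = -2 + 5*H*d)
g = 165/2 (g = -1/2*(-165) = 165/2 ≈ 82.500)
D(1, -5) + I(8, 4)*g = -1*(-5)*(-5 + 1) + (-2 + 5*8*4)*(165/2) = -1*(-5)*(-4) + (-2 + 160)*(165/2) = -20 + 158*(165/2) = -20 + 13035 = 13015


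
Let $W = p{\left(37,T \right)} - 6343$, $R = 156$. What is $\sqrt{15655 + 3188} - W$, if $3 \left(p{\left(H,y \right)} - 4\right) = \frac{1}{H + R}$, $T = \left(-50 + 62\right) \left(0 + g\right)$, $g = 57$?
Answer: $\frac{3670280}{579} + \sqrt{18843} \approx 6476.3$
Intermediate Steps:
$T = 684$ ($T = \left(-50 + 62\right) \left(0 + 57\right) = 12 \cdot 57 = 684$)
$p{\left(H,y \right)} = 4 + \frac{1}{3 \left(156 + H\right)}$ ($p{\left(H,y \right)} = 4 + \frac{1}{3 \left(H + 156\right)} = 4 + \frac{1}{3 \left(156 + H\right)}$)
$W = - \frac{3670280}{579}$ ($W = \frac{1873 + 12 \cdot 37}{3 \left(156 + 37\right)} - 6343 = \frac{1873 + 444}{3 \cdot 193} - 6343 = \frac{1}{3} \cdot \frac{1}{193} \cdot 2317 - 6343 = \frac{2317}{579} - 6343 = - \frac{3670280}{579} \approx -6339.0$)
$\sqrt{15655 + 3188} - W = \sqrt{15655 + 3188} - - \frac{3670280}{579} = \sqrt{18843} + \frac{3670280}{579} = \frac{3670280}{579} + \sqrt{18843}$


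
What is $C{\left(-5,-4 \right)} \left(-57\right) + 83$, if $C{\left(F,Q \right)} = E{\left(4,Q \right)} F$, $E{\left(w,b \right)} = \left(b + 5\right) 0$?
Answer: $83$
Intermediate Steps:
$E{\left(w,b \right)} = 0$ ($E{\left(w,b \right)} = \left(5 + b\right) 0 = 0$)
$C{\left(F,Q \right)} = 0$ ($C{\left(F,Q \right)} = 0 F = 0$)
$C{\left(-5,-4 \right)} \left(-57\right) + 83 = 0 \left(-57\right) + 83 = 0 + 83 = 83$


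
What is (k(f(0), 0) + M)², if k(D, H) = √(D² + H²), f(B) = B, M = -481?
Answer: 231361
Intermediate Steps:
(k(f(0), 0) + M)² = (√(0² + 0²) - 481)² = (√(0 + 0) - 481)² = (√0 - 481)² = (0 - 481)² = (-481)² = 231361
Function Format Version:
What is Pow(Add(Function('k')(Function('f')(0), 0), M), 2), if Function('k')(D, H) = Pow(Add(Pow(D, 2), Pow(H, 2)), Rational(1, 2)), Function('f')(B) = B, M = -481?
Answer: 231361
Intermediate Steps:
Pow(Add(Function('k')(Function('f')(0), 0), M), 2) = Pow(Add(Pow(Add(Pow(0, 2), Pow(0, 2)), Rational(1, 2)), -481), 2) = Pow(Add(Pow(Add(0, 0), Rational(1, 2)), -481), 2) = Pow(Add(Pow(0, Rational(1, 2)), -481), 2) = Pow(Add(0, -481), 2) = Pow(-481, 2) = 231361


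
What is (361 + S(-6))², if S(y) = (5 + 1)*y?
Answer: 105625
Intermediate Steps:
S(y) = 6*y
(361 + S(-6))² = (361 + 6*(-6))² = (361 - 36)² = 325² = 105625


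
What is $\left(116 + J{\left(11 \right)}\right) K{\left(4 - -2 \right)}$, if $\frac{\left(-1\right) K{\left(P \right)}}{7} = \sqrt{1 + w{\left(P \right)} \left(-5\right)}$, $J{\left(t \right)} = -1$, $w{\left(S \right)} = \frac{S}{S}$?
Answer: $- 1610 i \approx - 1610.0 i$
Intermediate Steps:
$w{\left(S \right)} = 1$
$K{\left(P \right)} = - 14 i$ ($K{\left(P \right)} = - 7 \sqrt{1 + 1 \left(-5\right)} = - 7 \sqrt{1 - 5} = - 7 \sqrt{-4} = - 7 \cdot 2 i = - 14 i$)
$\left(116 + J{\left(11 \right)}\right) K{\left(4 - -2 \right)} = \left(116 - 1\right) \left(- 14 i\right) = 115 \left(- 14 i\right) = - 1610 i$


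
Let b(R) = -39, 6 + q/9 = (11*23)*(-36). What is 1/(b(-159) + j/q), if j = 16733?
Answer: -82026/3215747 ≈ -0.025508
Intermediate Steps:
q = -82026 (q = -54 + 9*((11*23)*(-36)) = -54 + 9*(253*(-36)) = -54 + 9*(-9108) = -54 - 81972 = -82026)
1/(b(-159) + j/q) = 1/(-39 + 16733/(-82026)) = 1/(-39 + 16733*(-1/82026)) = 1/(-39 - 16733/82026) = 1/(-3215747/82026) = -82026/3215747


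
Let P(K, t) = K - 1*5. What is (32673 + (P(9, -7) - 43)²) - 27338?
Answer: 6856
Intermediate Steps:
P(K, t) = -5 + K (P(K, t) = K - 5 = -5 + K)
(32673 + (P(9, -7) - 43)²) - 27338 = (32673 + ((-5 + 9) - 43)²) - 27338 = (32673 + (4 - 43)²) - 27338 = (32673 + (-39)²) - 27338 = (32673 + 1521) - 27338 = 34194 - 27338 = 6856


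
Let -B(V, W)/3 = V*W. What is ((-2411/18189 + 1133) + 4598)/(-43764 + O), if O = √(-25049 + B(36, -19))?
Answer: -1520634855824/11612528731659 - 104238748*I*√22997/34837586194977 ≈ -0.13095 - 0.00045375*I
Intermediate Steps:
B(V, W) = -3*V*W
O = I*√22997 (O = √(-25049 - 3*36*(-19)) = √(-25049 + 2052) = √(-22997) = I*√22997 ≈ 151.65*I)
((-2411/18189 + 1133) + 4598)/(-43764 + O) = ((-2411/18189 + 1133) + 4598)/(-43764 + I*√22997) = (20605726/18189 + 4598)/(-43764 + I*√22997) = 104238748/(18189*(-43764 + I*√22997))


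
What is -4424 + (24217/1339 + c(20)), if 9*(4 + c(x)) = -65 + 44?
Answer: -17723998/4017 ≈ -4412.3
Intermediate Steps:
c(x) = -19/3 (c(x) = -4 + (-65 + 44)/9 = -4 + (1/9)*(-21) = -4 - 7/3 = -19/3)
-4424 + (24217/1339 + c(20)) = -4424 + (24217/1339 - 19/3) = -4424 + 47210/4017 = -17723998/4017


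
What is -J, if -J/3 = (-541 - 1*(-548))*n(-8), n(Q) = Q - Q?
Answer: 0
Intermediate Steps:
n(Q) = 0
J = 0 (J = -3*(-541 - 1*(-548))*0 = -3*(-541 + 548)*0 = -21*0 = -3*0 = 0)
-J = -1*0 = 0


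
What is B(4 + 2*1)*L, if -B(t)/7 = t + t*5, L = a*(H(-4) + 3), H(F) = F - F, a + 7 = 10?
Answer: -2268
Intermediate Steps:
a = 3 (a = -7 + 10 = 3)
H(F) = 0
L = 9 (L = 3*(0 + 3) = 3*3 = 9)
B(t) = -42*t (B(t) = -7*(t + t*5) = -7*(t + 5*t) = -42*t)
B(4 + 2*1)*L = -42*(4 + 2*1)*9 = -42*(4 + 2)*9 = -42*6*9 = -252*9 = -2268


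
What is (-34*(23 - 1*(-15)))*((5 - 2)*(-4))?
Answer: 15504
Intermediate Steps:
(-34*(23 - 1*(-15)))*((5 - 2)*(-4)) = (-34*(23 + 15))*(3*(-4)) = -34*38*(-12) = -1292*(-12) = 15504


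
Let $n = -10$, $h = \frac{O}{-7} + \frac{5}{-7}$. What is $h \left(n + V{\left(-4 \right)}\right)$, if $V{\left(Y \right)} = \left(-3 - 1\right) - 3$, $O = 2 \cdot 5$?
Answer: $\frac{255}{7} \approx 36.429$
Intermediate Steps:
$O = 10$
$V{\left(Y \right)} = -7$ ($V{\left(Y \right)} = -4 - 3 = -7$)
$h = - \frac{15}{7}$ ($h = \frac{10}{-7} + \frac{5}{-7} = 10 \left(- \frac{1}{7}\right) + 5 \left(- \frac{1}{7}\right) = - \frac{10}{7} - \frac{5}{7} = - \frac{15}{7} \approx -2.1429$)
$h \left(n + V{\left(-4 \right)}\right) = - \frac{15 \left(-10 - 7\right)}{7} = \left(- \frac{15}{7}\right) \left(-17\right) = \frac{255}{7}$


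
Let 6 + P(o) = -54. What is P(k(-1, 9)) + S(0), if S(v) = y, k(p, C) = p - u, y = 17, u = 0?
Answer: -43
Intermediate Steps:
k(p, C) = p (k(p, C) = p - 1*0 = p + 0 = p)
S(v) = 17
P(o) = -60 (P(o) = -6 - 54 = -60)
P(k(-1, 9)) + S(0) = -60 + 17 = -43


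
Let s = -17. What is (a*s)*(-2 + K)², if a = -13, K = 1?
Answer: 221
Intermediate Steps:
(a*s)*(-2 + K)² = (-13*(-17))*(-2 + 1)² = 221*(-1)² = 221*1 = 221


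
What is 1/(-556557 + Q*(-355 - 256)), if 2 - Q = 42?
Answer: -1/532117 ≈ -1.8793e-6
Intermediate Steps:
Q = -40 (Q = 2 - 1*42 = 2 - 42 = -40)
1/(-556557 + Q*(-355 - 256)) = 1/(-556557 - 40*(-355 - 256)) = 1/(-556557 - 40*(-611)) = 1/(-556557 + 24440) = 1/(-532117) = -1/532117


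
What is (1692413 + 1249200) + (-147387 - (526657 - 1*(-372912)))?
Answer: 1894657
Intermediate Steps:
(1692413 + 1249200) + (-147387 - (526657 - 1*(-372912))) = 2941613 + (-147387 - (526657 + 372912)) = 2941613 + (-147387 - 1*899569) = 2941613 + (-147387 - 899569) = 2941613 - 1046956 = 1894657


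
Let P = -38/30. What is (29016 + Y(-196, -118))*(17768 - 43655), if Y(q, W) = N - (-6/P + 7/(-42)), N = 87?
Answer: -28624300009/38 ≈ -7.5327e+8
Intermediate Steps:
P = -19/15 (P = -38*1/30 = -19/15 ≈ -1.2667)
Y(q, W) = 9397/114 (Y(q, W) = 87 - (-6/(-19/15) + 7/(-42)) = 87 - (-6*(-15/19) + 7*(-1/42)) = 87 - (90/19 - ⅙) = 87 - 1*521/114 = 87 - 521/114 = 9397/114)
(29016 + Y(-196, -118))*(17768 - 43655) = (29016 + 9397/114)*(17768 - 43655) = (3317221/114)*(-25887) = -28624300009/38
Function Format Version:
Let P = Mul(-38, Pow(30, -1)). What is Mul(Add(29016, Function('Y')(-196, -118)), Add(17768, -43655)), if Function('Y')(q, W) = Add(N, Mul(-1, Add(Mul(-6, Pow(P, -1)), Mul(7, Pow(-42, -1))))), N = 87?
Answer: Rational(-28624300009, 38) ≈ -7.5327e+8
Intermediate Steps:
P = Rational(-19, 15) (P = Mul(-38, Rational(1, 30)) = Rational(-19, 15) ≈ -1.2667)
Function('Y')(q, W) = Rational(9397, 114) (Function('Y')(q, W) = Add(87, Mul(-1, Add(Mul(-6, Pow(Rational(-19, 15), -1)), Mul(7, Pow(-42, -1))))) = Add(87, Mul(-1, Add(Mul(-6, Rational(-15, 19)), Mul(7, Rational(-1, 42))))) = Add(87, Mul(-1, Add(Rational(90, 19), Rational(-1, 6)))) = Add(87, Mul(-1, Rational(521, 114))) = Add(87, Rational(-521, 114)) = Rational(9397, 114))
Mul(Add(29016, Function('Y')(-196, -118)), Add(17768, -43655)) = Mul(Add(29016, Rational(9397, 114)), Add(17768, -43655)) = Mul(Rational(3317221, 114), -25887) = Rational(-28624300009, 38)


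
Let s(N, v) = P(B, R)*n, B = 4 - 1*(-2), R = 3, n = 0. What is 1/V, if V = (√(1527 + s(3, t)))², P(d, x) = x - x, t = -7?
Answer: 1/1527 ≈ 0.00065488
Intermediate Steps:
B = 6 (B = 4 + 2 = 6)
P(d, x) = 0
s(N, v) = 0 (s(N, v) = 0*0 = 0)
V = 1527 (V = (√(1527 + 0))² = (√1527)² = 1527)
1/V = 1/1527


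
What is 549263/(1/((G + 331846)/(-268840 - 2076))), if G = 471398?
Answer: -110298052293/67729 ≈ -1.6285e+6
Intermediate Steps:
549263/(1/((G + 331846)/(-268840 - 2076))) = 549263/(1/((471398 + 331846)/(-268840 - 2076))) = 549263/(1/(803244/(-270916))) = 549263/(1/(803244*(-1/270916))) = 549263/(1/(-200811/67729)) = 549263/(-67729/200811) = 549263*(-200811/67729) = -110298052293/67729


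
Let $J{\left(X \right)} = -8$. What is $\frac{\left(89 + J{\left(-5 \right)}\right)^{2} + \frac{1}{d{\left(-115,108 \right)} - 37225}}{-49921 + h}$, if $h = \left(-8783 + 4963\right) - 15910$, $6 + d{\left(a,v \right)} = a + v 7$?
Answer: $- \frac{240066989}{2548530090} \approx -0.094198$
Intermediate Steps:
$d{\left(a,v \right)} = -6 + a + 7 v$ ($d{\left(a,v \right)} = -6 + \left(a + v 7\right) = -6 + \left(a + 7 v\right) = -6 + a + 7 v$)
$h = -19730$ ($h = -3820 - 15910 = -19730$)
$\frac{\left(89 + J{\left(-5 \right)}\right)^{2} + \frac{1}{d{\left(-115,108 \right)} - 37225}}{-49921 + h} = \frac{\left(89 - 8\right)^{2} + \frac{1}{\left(-6 - 115 + 7 \cdot 108\right) - 37225}}{-49921 - 19730} = \frac{81^{2} + \frac{1}{\left(-6 - 115 + 756\right) - 37225}}{-69651} = \left(6561 + \frac{1}{635 - 37225}\right) \left(- \frac{1}{69651}\right) = \left(6561 + \frac{1}{-36590}\right) \left(- \frac{1}{69651}\right) = \left(6561 - \frac{1}{36590}\right) \left(- \frac{1}{69651}\right) = \frac{240066989}{36590} \left(- \frac{1}{69651}\right) = - \frac{240066989}{2548530090}$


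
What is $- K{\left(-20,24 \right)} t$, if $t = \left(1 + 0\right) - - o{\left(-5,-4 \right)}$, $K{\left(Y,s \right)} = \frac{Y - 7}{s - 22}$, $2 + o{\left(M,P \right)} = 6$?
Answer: $\frac{135}{2} \approx 67.5$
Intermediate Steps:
$o{\left(M,P \right)} = 4$ ($o{\left(M,P \right)} = -2 + 6 = 4$)
$K{\left(Y,s \right)} = \frac{-7 + Y}{-22 + s}$
$t = 5$ ($t = \left(1 + 0\right) + \left(4 - 0\right) = 1 + \left(4 + 0\right) = 1 + 4 = 5$)
$- K{\left(-20,24 \right)} t = - \frac{-7 - 20}{-22 + 24} \cdot 5 = - \frac{-27}{2} \cdot 5 = \left(-1\right) \left(- \frac{27}{2}\right) 5 = \frac{27}{2} \cdot 5 = \frac{135}{2}$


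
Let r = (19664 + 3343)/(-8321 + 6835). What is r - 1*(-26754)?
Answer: 39733437/1486 ≈ 26739.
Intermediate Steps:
r = -23007/1486 (r = 23007/(-1486) = 23007*(-1/1486) = -23007/1486 ≈ -15.482)
r - 1*(-26754) = -23007/1486 - 1*(-26754) = -23007/1486 + 26754 = 39733437/1486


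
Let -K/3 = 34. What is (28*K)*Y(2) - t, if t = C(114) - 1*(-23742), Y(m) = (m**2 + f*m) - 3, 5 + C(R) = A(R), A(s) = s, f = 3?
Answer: -43843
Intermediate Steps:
K = -102 (K = -3*34 = -102)
C(R) = -5 + R
Y(m) = -3 + m**2 + 3*m (Y(m) = (m**2 + 3*m) - 3 = -3 + m**2 + 3*m)
t = 23851 (t = (-5 + 114) - 1*(-23742) = 109 + 23742 = 23851)
(28*K)*Y(2) - t = (28*(-102))*(-3 + 2**2 + 3*2) - 1*23851 = -2856*(-3 + 4 + 6) - 23851 = -2856*7 - 23851 = -19992 - 23851 = -43843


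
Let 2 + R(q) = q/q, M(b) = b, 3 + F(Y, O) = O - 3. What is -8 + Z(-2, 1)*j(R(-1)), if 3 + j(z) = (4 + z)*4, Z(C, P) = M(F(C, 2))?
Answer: -44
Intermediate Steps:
F(Y, O) = -6 + O (F(Y, O) = -3 + (O - 3) = -3 + (-3 + O) = -6 + O)
Z(C, P) = -4 (Z(C, P) = -6 + 2 = -4)
R(q) = -1 (R(q) = -2 + q/q = -2 + 1 = -1)
j(z) = 13 + 4*z (j(z) = -3 + (4 + z)*4 = -3 + (16 + 4*z) = 13 + 4*z)
-8 + Z(-2, 1)*j(R(-1)) = -8 - 4*(13 + 4*(-1)) = -8 - 4*(13 - 4) = -8 - 4*9 = -8 - 36 = -44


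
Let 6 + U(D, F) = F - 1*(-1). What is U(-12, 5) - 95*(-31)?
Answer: 2945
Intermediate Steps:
U(D, F) = -5 + F (U(D, F) = -6 + (F - 1*(-1)) = -6 + (F + 1) = -6 + (1 + F) = -5 + F)
U(-12, 5) - 95*(-31) = (-5 + 5) - 95*(-31) = 0 + 2945 = 2945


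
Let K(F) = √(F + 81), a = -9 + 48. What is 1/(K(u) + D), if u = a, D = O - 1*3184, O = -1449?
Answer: -4633/21464569 - 2*√30/21464569 ≈ -0.00021635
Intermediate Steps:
D = -4633 (D = -1449 - 1*3184 = -1449 - 3184 = -4633)
a = 39
u = 39
K(F) = √(81 + F)
1/(K(u) + D) = 1/(√(81 + 39) - 4633) = 1/(√120 - 4633) = 1/(2*√30 - 4633) = 1/(-4633 + 2*√30)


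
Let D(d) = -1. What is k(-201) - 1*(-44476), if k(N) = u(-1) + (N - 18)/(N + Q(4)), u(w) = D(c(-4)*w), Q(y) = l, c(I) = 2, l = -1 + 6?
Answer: 8717319/196 ≈ 44476.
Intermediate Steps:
l = 5
Q(y) = 5
u(w) = -1
k(N) = -1 + (-18 + N)/(5 + N) (k(N) = -1 + (N - 18)/(N + 5) = -1 + (-18 + N)/(5 + N))
k(-201) - 1*(-44476) = -23/(5 - 201) - 1*(-44476) = -23/(-196) + 44476 = -23*(-1/196) + 44476 = 23/196 + 44476 = 8717319/196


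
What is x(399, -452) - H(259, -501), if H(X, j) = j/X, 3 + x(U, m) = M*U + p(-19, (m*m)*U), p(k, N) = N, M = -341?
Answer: 21077740107/259 ≈ 8.1381e+7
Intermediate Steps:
x(U, m) = -3 - 341*U + U*m**2 (x(U, m) = -3 + (-341*U + (m*m)*U) = -3 + (-341*U + m**2*U) = -3 + (-341*U + U*m**2) = -3 - 341*U + U*m**2)
x(399, -452) - H(259, -501) = (-3 - 341*399 + 399*(-452)**2) - (-501)/259 = (-3 - 136059 + 399*204304) - (-501)/259 = (-3 - 136059 + 81517296) - 1*(-501/259) = 81381234 + 501/259 = 21077740107/259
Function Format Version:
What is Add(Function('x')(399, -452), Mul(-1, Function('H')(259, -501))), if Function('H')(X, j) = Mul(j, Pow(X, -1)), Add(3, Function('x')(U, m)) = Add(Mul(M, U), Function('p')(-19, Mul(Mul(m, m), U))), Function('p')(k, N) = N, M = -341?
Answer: Rational(21077740107, 259) ≈ 8.1381e+7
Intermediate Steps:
Function('x')(U, m) = Add(-3, Mul(-341, U), Mul(U, Pow(m, 2))) (Function('x')(U, m) = Add(-3, Add(Mul(-341, U), Mul(Mul(m, m), U))) = Add(-3, Add(Mul(-341, U), Mul(Pow(m, 2), U))) = Add(-3, Add(Mul(-341, U), Mul(U, Pow(m, 2)))) = Add(-3, Mul(-341, U), Mul(U, Pow(m, 2))))
Add(Function('x')(399, -452), Mul(-1, Function('H')(259, -501))) = Add(Add(-3, Mul(-341, 399), Mul(399, Pow(-452, 2))), Mul(-1, Mul(-501, Pow(259, -1)))) = Add(Add(-3, -136059, Mul(399, 204304)), Mul(-1, Mul(-501, Rational(1, 259)))) = Add(Add(-3, -136059, 81517296), Mul(-1, Rational(-501, 259))) = Add(81381234, Rational(501, 259)) = Rational(21077740107, 259)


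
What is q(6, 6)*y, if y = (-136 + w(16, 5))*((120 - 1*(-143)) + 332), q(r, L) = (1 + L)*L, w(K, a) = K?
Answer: -2998800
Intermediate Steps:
q(r, L) = L*(1 + L)
y = -71400 (y = (-136 + 16)*((120 - 1*(-143)) + 332) = -120*((120 + 143) + 332) = -120*(263 + 332) = -120*595 = -71400)
q(6, 6)*y = (6*(1 + 6))*(-71400) = (6*7)*(-71400) = 42*(-71400) = -2998800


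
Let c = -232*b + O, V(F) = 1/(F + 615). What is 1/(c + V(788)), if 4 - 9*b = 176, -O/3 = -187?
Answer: 12627/63069068 ≈ 0.00020021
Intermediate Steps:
O = 561 (O = -3*(-187) = 561)
b = -172/9 (b = 4/9 - 1/9*176 = 4/9 - 176/9 = -172/9 ≈ -19.111)
V(F) = 1/(615 + F)
c = 44953/9 (c = -232*(-172/9) + 561 = 39904/9 + 561 = 44953/9 ≈ 4994.8)
1/(c + V(788)) = 1/(44953/9 + 1/(615 + 788)) = 1/(44953/9 + 1/1403) = 1/(63069068/12627) = 12627/63069068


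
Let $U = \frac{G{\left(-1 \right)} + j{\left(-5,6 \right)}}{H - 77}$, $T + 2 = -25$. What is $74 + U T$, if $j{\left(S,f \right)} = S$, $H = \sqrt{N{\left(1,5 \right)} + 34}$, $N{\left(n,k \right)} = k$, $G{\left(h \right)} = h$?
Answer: $\frac{211693}{2945} - \frac{81 \sqrt{39}}{2945} \approx 71.71$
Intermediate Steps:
$T = -27$ ($T = -2 - 25 = -27$)
$H = \sqrt{39}$ ($H = \sqrt{5 + 34} = \sqrt{39} \approx 6.245$)
$U = - \frac{6}{-77 + \sqrt{39}}$ ($U = \frac{-1 - 5}{\sqrt{39} - 77} = - \frac{6}{-77 + \sqrt{39}} \approx 0.0848$)
$74 + U T = 74 + \left(\frac{231}{2945} + \frac{3 \sqrt{39}}{2945}\right) \left(-27\right) = 74 - \left(\frac{6237}{2945} + \frac{81 \sqrt{39}}{2945}\right) = \frac{211693}{2945} - \frac{81 \sqrt{39}}{2945}$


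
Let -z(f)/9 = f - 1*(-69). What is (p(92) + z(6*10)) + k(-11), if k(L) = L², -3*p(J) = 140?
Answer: -3260/3 ≈ -1086.7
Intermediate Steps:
z(f) = -621 - 9*f (z(f) = -9*(f - 1*(-69)) = -9*(f + 69) = -9*(69 + f) = -621 - 9*f)
p(J) = -140/3 (p(J) = -⅓*140 = -140/3)
(p(92) + z(6*10)) + k(-11) = (-140/3 + (-621 - 54*10)) + (-11)² = (-140/3 + (-621 - 9*60)) + 121 = (-140/3 + (-621 - 540)) + 121 = (-140/3 - 1161) + 121 = -3623/3 + 121 = -3260/3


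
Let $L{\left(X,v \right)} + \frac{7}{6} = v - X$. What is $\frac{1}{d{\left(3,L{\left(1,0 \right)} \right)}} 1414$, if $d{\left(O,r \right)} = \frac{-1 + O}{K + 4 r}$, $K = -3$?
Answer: $- \frac{24745}{3} \approx -8248.3$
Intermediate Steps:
$L{\left(X,v \right)} = - \frac{7}{6} + v - X$ ($L{\left(X,v \right)} = - \frac{7}{6} - \left(X - v\right) = - \frac{7}{6} + v - X$)
$d{\left(O,r \right)} = \frac{-1 + O}{-3 + 4 r}$
$\frac{1}{d{\left(3,L{\left(1,0 \right)} \right)}} 1414 = \frac{1}{\frac{1}{-3 + 4 \left(- \frac{7}{6} + 0 - 1\right)} \left(-1 + 3\right)} 1414 = \frac{1}{\frac{1}{-3 + 4 \left(- \frac{7}{6} + 0 - 1\right)} 2} \cdot 1414 = \frac{1}{\frac{1}{-3 + 4 \left(- \frac{13}{6}\right)} 2} \cdot 1414 = \frac{1}{\frac{1}{-3 - \frac{26}{3}} \cdot 2} \cdot 1414 = \frac{1}{\frac{1}{- \frac{35}{3}} \cdot 2} \cdot 1414 = \frac{1}{\left(- \frac{3}{35}\right) 2} \cdot 1414 = \frac{1}{- \frac{6}{35}} \cdot 1414 = \left(- \frac{35}{6}\right) 1414 = - \frac{24745}{3}$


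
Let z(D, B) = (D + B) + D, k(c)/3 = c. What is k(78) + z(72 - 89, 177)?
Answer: 377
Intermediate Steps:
k(c) = 3*c
z(D, B) = B + 2*D (z(D, B) = (B + D) + D = B + 2*D)
k(78) + z(72 - 89, 177) = 3*78 + (177 + 2*(72 - 89)) = 234 + (177 + 2*(-17)) = 234 + (177 - 34) = 234 + 143 = 377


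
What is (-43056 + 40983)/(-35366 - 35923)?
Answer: 691/23763 ≈ 0.029079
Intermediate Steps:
(-43056 + 40983)/(-35366 - 35923) = -2073/(-71289) = -2073*(-1/71289) = 691/23763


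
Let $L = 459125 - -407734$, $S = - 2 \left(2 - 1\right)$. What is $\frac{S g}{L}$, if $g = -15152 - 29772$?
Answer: $\frac{89848}{866859} \approx 0.10365$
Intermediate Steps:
$S = -2$ ($S = \left(-2\right) 1 = -2$)
$g = -44924$
$L = 866859$ ($L = 459125 + 407734 = 866859$)
$\frac{S g}{L} = \frac{\left(-2\right) \left(-44924\right)}{866859} = 89848 \cdot \frac{1}{866859} = \frac{89848}{866859}$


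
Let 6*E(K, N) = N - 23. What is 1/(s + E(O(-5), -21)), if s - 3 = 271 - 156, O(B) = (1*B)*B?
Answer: 3/332 ≈ 0.0090361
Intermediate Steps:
O(B) = B² (O(B) = B*B = B²)
E(K, N) = -23/6 + N/6 (E(K, N) = (N - 23)/6 = (-23 + N)/6 = -23/6 + N/6)
s = 118 (s = 3 + (271 - 156) = 3 + 115 = 118)
1/(s + E(O(-5), -21)) = 1/(118 + (-23/6 + (⅙)*(-21))) = 1/(118 + (-23/6 - 7/2)) = 1/(118 - 22/3) = 1/(332/3) = 3/332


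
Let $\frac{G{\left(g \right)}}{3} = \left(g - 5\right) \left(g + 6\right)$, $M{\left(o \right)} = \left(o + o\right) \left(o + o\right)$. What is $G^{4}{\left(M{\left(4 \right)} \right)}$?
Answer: $23565964846410000$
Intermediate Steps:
$M{\left(o \right)} = 4 o^{2}$ ($M{\left(o \right)} = 2 o 2 o = 4 o^{2}$)
$G{\left(g \right)} = 3 \left(-5 + g\right) \left(6 + g\right)$ ($G{\left(g \right)} = 3 \left(g - 5\right) \left(g + 6\right) = 3 \left(-5 + g\right) \left(6 + g\right)$)
$G^{4}{\left(M{\left(4 \right)} \right)} = \left(-90 + 3 \cdot 4 \cdot 4^{2} + 3 \left(4 \cdot 4^{2}\right)^{2}\right)^{4} = \left(-90 + 3 \cdot 4 \cdot 16 + 3 \left(4 \cdot 16\right)^{2}\right)^{4} = \left(-90 + 3 \cdot 64 + 3 \cdot 64^{2}\right)^{4} = \left(-90 + 192 + 3 \cdot 4096\right)^{4} = \left(-90 + 192 + 12288\right)^{4} = 12390^{4} = 23565964846410000$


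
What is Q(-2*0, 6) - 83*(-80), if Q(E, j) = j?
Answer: 6646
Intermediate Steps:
Q(-2*0, 6) - 83*(-80) = 6 - 83*(-80) = 6 + 6640 = 6646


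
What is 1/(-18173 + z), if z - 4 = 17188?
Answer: -1/981 ≈ -0.0010194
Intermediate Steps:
z = 17192 (z = 4 + 17188 = 17192)
1/(-18173 + z) = 1/(-18173 + 17192) = 1/(-981) = -1/981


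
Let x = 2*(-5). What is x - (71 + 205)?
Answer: -286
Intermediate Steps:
x = -10
x - (71 + 205) = -10 - (71 + 205) = -10 - 1*276 = -10 - 276 = -286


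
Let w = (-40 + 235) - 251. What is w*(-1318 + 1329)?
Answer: -616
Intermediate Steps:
w = -56 (w = 195 - 251 = -56)
w*(-1318 + 1329) = -56*(-1318 + 1329) = -56*11 = -616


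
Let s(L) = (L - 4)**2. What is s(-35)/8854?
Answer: 1521/8854 ≈ 0.17179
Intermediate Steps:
s(L) = (-4 + L)**2
s(-35)/8854 = (-4 - 35)**2/8854 = (-39)**2*(1/8854) = 1521*(1/8854) = 1521/8854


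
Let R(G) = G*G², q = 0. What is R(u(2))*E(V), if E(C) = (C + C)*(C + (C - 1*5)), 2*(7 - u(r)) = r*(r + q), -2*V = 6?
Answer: 8250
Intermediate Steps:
V = -3 (V = -½*6 = -3)
u(r) = 7 - r²/2 (u(r) = 7 - r*(r + 0)/2 = 7 - r*r/2 = 7 - r²/2)
E(C) = 2*C*(-5 + 2*C) (E(C) = (2*C)*(C + (C - 5)) = (2*C)*(C + (-5 + C)) = (2*C)*(-5 + 2*C) = 2*C*(-5 + 2*C))
R(G) = G³
R(u(2))*E(V) = (7 - ½*2²)³*(2*(-3)*(-5 + 2*(-3))) = (7 - ½*4)³*(2*(-3)*(-5 - 6)) = (7 - 2)³*(2*(-3)*(-11)) = 5³*66 = 125*66 = 8250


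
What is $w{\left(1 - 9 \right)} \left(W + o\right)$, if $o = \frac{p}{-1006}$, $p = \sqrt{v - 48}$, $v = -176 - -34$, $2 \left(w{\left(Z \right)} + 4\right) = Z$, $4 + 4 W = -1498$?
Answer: $3004 + \frac{4 i \sqrt{190}}{503} \approx 3004.0 + 0.10961 i$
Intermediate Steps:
$W = - \frac{751}{2}$ ($W = -1 + \frac{1}{4} \left(-1498\right) = -1 - \frac{749}{2} = - \frac{751}{2} \approx -375.5$)
$w{\left(Z \right)} = -4 + \frac{Z}{2}$
$v = -142$ ($v = -176 + 34 = -142$)
$p = i \sqrt{190}$ ($p = \sqrt{-142 - 48} = \sqrt{-190} = i \sqrt{190} \approx 13.784 i$)
$o = - \frac{i \sqrt{190}}{1006}$ ($o = \frac{i \sqrt{190}}{-1006} = i \sqrt{190} \left(- \frac{1}{1006}\right) = - \frac{i \sqrt{190}}{1006} \approx - 0.013702 i$)
$w{\left(1 - 9 \right)} \left(W + o\right) = \left(-4 + \frac{1 - 9}{2}\right) \left(- \frac{751}{2} - \frac{i \sqrt{190}}{1006}\right) = \left(-4 + \frac{1}{2} \left(-8\right)\right) \left(- \frac{751}{2} - \frac{i \sqrt{190}}{1006}\right) = \left(-4 - 4\right) \left(- \frac{751}{2} - \frac{i \sqrt{190}}{1006}\right) = - 8 \left(- \frac{751}{2} - \frac{i \sqrt{190}}{1006}\right) = 3004 + \frac{4 i \sqrt{190}}{503}$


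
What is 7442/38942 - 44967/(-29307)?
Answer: 328201268/190212199 ≈ 1.7254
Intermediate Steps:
7442/38942 - 44967/(-29307) = 7442*(1/38942) - 44967*(-1/29307) = 3721/19471 + 14989/9769 = 328201268/190212199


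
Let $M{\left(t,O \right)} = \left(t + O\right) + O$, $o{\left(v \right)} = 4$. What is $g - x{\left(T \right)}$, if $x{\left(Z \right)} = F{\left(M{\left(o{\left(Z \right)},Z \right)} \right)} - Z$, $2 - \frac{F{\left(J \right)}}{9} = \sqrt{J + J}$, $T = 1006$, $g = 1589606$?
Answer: $1590594 + 216 \sqrt{7} \approx 1.5912 \cdot 10^{6}$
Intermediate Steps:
$M{\left(t,O \right)} = t + 2 O$ ($M{\left(t,O \right)} = \left(O + t\right) + O = t + 2 O$)
$F{\left(J \right)} = 18 - 9 \sqrt{2} \sqrt{J}$ ($F{\left(J \right)} = 18 - 9 \sqrt{J + J} = 18 - 9 \sqrt{2 J} = 18 - 9 \sqrt{2} \sqrt{J}$)
$x{\left(Z \right)} = 18 - Z - 9 \sqrt{2} \sqrt{4 + 2 Z}$ ($x{\left(Z \right)} = \left(18 - 9 \sqrt{2} \sqrt{4 + 2 Z}\right) - Z = 18 - Z - 9 \sqrt{2} \sqrt{4 + 2 Z}$)
$g - x{\left(T \right)} = 1589606 - \left(18 - 1006 - 18 \sqrt{2 + 1006}\right) = 1589606 - \left(18 - 1006 - 18 \sqrt{1008}\right) = 1589606 - \left(18 - 1006 - 18 \cdot 12 \sqrt{7}\right) = 1589606 - \left(18 - 1006 - 216 \sqrt{7}\right) = 1589606 - \left(-988 - 216 \sqrt{7}\right) = 1589606 + \left(988 + 216 \sqrt{7}\right) = 1590594 + 216 \sqrt{7}$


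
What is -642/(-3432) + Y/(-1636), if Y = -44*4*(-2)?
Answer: -6573/233948 ≈ -0.028096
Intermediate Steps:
Y = 352 (Y = -(-352) = -44*(-8) = 352)
-642/(-3432) + Y/(-1636) = -642/(-3432) + 352/(-1636) = -642*(-1/3432) + 352*(-1/1636) = 107/572 - 88/409 = -6573/233948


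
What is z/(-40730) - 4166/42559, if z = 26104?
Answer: -640320658/866714035 ≈ -0.73879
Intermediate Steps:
z/(-40730) - 4166/42559 = 26104/(-40730) - 4166/42559 = 26104*(-1/40730) - 4166*1/42559 = -13052/20365 - 4166/42559 = -640320658/866714035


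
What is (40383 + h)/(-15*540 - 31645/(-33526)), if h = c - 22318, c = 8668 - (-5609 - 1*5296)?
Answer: -1261851588/271528955 ≈ -4.6472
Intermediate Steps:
c = 19573 (c = 8668 - (-5609 - 5296) = 8668 - 1*(-10905) = 8668 + 10905 = 19573)
h = -2745 (h = 19573 - 22318 = -2745)
(40383 + h)/(-15*540 - 31645/(-33526)) = (40383 - 2745)/(-15*540 - 31645/(-33526)) = 37638/(-8100 - 31645*(-1/33526)) = 37638/(-8100 + 31645/33526) = 37638/(-271528955/33526) = 37638*(-33526/271528955) = -1261851588/271528955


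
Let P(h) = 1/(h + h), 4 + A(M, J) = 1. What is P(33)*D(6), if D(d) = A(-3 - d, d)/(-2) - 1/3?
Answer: 7/396 ≈ 0.017677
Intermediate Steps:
A(M, J) = -3 (A(M, J) = -4 + 1 = -3)
D(d) = 7/6 (D(d) = -3/(-2) - 1/3 = -3*(-½) - 1*⅓ = 3/2 - ⅓ = 7/6)
P(h) = 1/(2*h)
P(33)*D(6) = ((½)/33)*(7/6) = ((½)*(1/33))*(7/6) = (1/66)*(7/6) = 7/396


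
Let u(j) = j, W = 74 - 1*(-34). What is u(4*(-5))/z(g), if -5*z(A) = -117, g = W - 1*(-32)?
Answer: -100/117 ≈ -0.85470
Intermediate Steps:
W = 108 (W = 74 + 34 = 108)
g = 140 (g = 108 - 1*(-32) = 108 + 32 = 140)
z(A) = 117/5 (z(A) = -⅕*(-117) = 117/5)
u(4*(-5))/z(g) = (4*(-5))/(117/5) = -20*5/117 = -100/117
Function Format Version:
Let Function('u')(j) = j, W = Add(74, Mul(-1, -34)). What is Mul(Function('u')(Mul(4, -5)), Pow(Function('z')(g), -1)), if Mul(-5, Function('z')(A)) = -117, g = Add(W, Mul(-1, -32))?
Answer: Rational(-100, 117) ≈ -0.85470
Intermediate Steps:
W = 108 (W = Add(74, 34) = 108)
g = 140 (g = Add(108, Mul(-1, -32)) = Add(108, 32) = 140)
Function('z')(A) = Rational(117, 5) (Function('z')(A) = Mul(Rational(-1, 5), -117) = Rational(117, 5))
Mul(Function('u')(Mul(4, -5)), Pow(Function('z')(g), -1)) = Mul(Mul(4, -5), Pow(Rational(117, 5), -1)) = Mul(-20, Rational(5, 117)) = Rational(-100, 117)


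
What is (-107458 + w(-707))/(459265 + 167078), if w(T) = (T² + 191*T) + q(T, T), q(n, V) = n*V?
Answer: 252401/208781 ≈ 1.2089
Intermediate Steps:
q(n, V) = V*n
w(T) = 2*T² + 191*T (w(T) = (T² + 191*T) + T*T = (T² + 191*T) + T² = 2*T² + 191*T)
(-107458 + w(-707))/(459265 + 167078) = (-107458 - 707*(191 + 2*(-707)))/(459265 + 167078) = (-107458 - 707*(191 - 1414))/626343 = (-107458 - 707*(-1223))*(1/626343) = (-107458 + 864661)*(1/626343) = 757203*(1/626343) = 252401/208781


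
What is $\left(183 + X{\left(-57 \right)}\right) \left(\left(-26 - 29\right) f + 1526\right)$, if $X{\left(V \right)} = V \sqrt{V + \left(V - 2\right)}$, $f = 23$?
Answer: $47763 - 29754 i \sqrt{29} \approx 47763.0 - 1.6023 \cdot 10^{5} i$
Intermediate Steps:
$X{\left(V \right)} = V \sqrt{-2 + 2 V}$ ($X{\left(V \right)} = V \sqrt{V + \left(-2 + V\right)} = V \sqrt{-2 + 2 V}$)
$\left(183 + X{\left(-57 \right)}\right) \left(\left(-26 - 29\right) f + 1526\right) = \left(183 - 57 \sqrt{-2 + 2 \left(-57\right)}\right) \left(\left(-26 - 29\right) 23 + 1526\right) = \left(183 - 57 \sqrt{-2 - 114}\right) \left(\left(-55\right) 23 + 1526\right) = \left(183 - 57 \sqrt{-116}\right) \left(-1265 + 1526\right) = \left(183 - 57 \cdot 2 i \sqrt{29}\right) 261 = \left(183 - 114 i \sqrt{29}\right) 261 = 47763 - 29754 i \sqrt{29}$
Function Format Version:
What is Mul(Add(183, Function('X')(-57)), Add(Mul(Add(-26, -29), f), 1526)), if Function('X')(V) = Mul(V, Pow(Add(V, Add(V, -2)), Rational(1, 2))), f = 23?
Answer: Add(47763, Mul(-29754, I, Pow(29, Rational(1, 2)))) ≈ Add(47763., Mul(-1.6023e+5, I))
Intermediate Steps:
Function('X')(V) = Mul(V, Pow(Add(-2, Mul(2, V)), Rational(1, 2))) (Function('X')(V) = Mul(V, Pow(Add(V, Add(-2, V)), Rational(1, 2))) = Mul(V, Pow(Add(-2, Mul(2, V)), Rational(1, 2))))
Mul(Add(183, Function('X')(-57)), Add(Mul(Add(-26, -29), f), 1526)) = Mul(Add(183, Mul(-57, Pow(Add(-2, Mul(2, -57)), Rational(1, 2)))), Add(Mul(Add(-26, -29), 23), 1526)) = Mul(Add(183, Mul(-57, Pow(Add(-2, -114), Rational(1, 2)))), Add(Mul(-55, 23), 1526)) = Mul(Add(183, Mul(-57, Pow(-116, Rational(1, 2)))), Add(-1265, 1526)) = Mul(Add(183, Mul(-57, Mul(2, I, Pow(29, Rational(1, 2))))), 261) = Mul(Add(183, Mul(-114, I, Pow(29, Rational(1, 2)))), 261) = Add(47763, Mul(-29754, I, Pow(29, Rational(1, 2))))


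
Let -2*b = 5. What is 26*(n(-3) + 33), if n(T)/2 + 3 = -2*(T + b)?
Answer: 1274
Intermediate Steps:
b = -5/2 (b = -1/2*5 = -5/2 ≈ -2.5000)
n(T) = 4 - 4*T (n(T) = -6 + 2*(-2*(T - 5/2)) = -6 + 2*(-2*(-5/2 + T)) = -6 + 2*(5 - 2*T) = -6 + (10 - 4*T) = 4 - 4*T)
26*(n(-3) + 33) = 26*((4 - 4*(-3)) + 33) = 26*((4 + 12) + 33) = 26*(16 + 33) = 26*49 = 1274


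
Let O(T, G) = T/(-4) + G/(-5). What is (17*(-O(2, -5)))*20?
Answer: -170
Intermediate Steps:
O(T, G) = -T/4 - G/5 (O(T, G) = T*(-¼) + G*(-⅕) = -T/4 - G/5)
(17*(-O(2, -5)))*20 = (17*(-(-¼*2 - ⅕*(-5))))*20 = (17*(-(-½ + 1)))*20 = (17*(-1*½))*20 = (17*(-½))*20 = -17/2*20 = -170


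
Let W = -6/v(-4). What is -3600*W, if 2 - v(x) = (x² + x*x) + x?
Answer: -10800/13 ≈ -830.77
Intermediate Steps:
v(x) = 2 - x - 2*x² (v(x) = 2 - ((x² + x*x) + x) = 2 - ((x² + x²) + x) = 2 - (2*x² + x) = 2 - (x + 2*x²) = 2 + (-x - 2*x²) = 2 - x - 2*x²)
W = 3/13 (W = -6/(2 - 1*(-4) - 2*(-4)²) = -6/(2 + 4 - 2*16) = -6/(2 + 4 - 32) = -6/(-26) = -6*(-1/26) = 3/13 ≈ 0.23077)
-3600*W = -3600*3/13 = -10800/13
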